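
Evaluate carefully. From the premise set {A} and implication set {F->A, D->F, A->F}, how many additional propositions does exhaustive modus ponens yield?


Initial facts: {A}
Apply modus ponens to closure:
  A and A->F  =>  F
Final known: {A, F}
New propositions: {F}
Count = 1

1


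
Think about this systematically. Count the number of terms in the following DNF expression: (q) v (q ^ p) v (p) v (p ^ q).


A DNF formula is a disjunction of terms (conjunctions).
Terms are separated by v.
Counting the disjuncts: 4 terms.

4


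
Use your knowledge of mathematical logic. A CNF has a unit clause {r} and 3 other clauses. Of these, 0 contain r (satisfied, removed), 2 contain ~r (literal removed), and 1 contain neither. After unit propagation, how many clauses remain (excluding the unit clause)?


Satisfied (removed): 0
Shortened (remain): 2
Unchanged (remain): 1
Remaining = 2 + 1 = 3

3


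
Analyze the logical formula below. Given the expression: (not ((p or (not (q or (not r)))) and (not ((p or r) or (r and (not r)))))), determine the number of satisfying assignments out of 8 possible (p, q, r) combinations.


Check all 8 assignments:
p=0, q=0, r=0: 1
p=0, q=0, r=1: 1
p=0, q=1, r=0: 1
p=0, q=1, r=1: 1
p=1, q=0, r=0: 1
p=1, q=0, r=1: 1
p=1, q=1, r=0: 1
p=1, q=1, r=1: 1
Count of True = 8

8


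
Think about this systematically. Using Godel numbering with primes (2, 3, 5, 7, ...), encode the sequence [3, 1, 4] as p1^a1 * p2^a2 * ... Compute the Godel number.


Encode each element as an exponent of the corresponding prime:
  2^3 = 8
  3^1 = 3
  5^4 = 625
Product = 8 * 3 * 625 = 15000

15000


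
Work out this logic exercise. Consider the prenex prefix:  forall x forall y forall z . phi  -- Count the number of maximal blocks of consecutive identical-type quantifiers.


Quantifier-type sequence: A A A  (A=forall, E=exists)
Group into maximal same-type runs:
  Ax3
Number of blocks = 1

1


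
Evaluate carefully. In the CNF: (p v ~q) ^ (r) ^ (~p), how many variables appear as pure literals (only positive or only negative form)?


Check each variable for pure literal status:
p: mixed (not pure)
q: pure negative
r: pure positive
Pure literal count = 2

2


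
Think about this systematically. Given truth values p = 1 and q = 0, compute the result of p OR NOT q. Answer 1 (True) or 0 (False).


p = 1, q = 0
Operation: p OR NOT q
Evaluate: 1 OR NOT 0 = 1

1


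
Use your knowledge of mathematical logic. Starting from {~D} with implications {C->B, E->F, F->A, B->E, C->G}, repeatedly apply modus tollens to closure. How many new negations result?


Initial negated facts: {~D}
Apply modus tollens to closure:
  (no implication fires)
Final negated: {~D}
New negations: {(none)}
Count = 0

0


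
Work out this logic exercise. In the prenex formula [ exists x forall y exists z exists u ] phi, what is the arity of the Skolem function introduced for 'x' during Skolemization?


Quantifier prefix: exists x forall y exists z exists u
'x' is existentially quantified at position 1.
No universal quantifiers precede it.
Skolem function arity = 0 (a Skolem constant)

0


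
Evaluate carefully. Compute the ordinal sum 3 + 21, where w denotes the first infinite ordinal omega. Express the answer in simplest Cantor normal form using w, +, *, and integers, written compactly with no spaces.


Compute 3 + 21.
Ordinal + is associative but NOT commutative; for finite n>0, n + w = w but w + n stays w+n.
Both operands finite; ordinal + agrees with natural +: 3 + 21 = 24.
Result = 24

24


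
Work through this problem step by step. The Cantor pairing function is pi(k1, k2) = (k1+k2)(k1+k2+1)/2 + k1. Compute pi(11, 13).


k1 + k2 = 24
(k1+k2)(k1+k2+1)/2 = 24 * 25 / 2 = 300
pi = 300 + 11 = 311

311


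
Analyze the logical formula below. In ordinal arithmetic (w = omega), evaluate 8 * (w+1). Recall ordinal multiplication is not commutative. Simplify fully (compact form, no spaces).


Compute 8 * (w+1).
Ordinal * is associative and left-distributive over +, but NOT commutative; for finite n>1, n*w = w but w*n stays w*n.
By left-distributivity: 8 * (w+1) = 8*w + 8*1 = w + 8 = w+8.
Result = w+8

w+8


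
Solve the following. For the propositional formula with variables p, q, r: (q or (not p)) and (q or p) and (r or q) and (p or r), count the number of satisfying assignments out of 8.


Evaluate all 8 assignments for p, q, r:
p=0, q=0, r=0: 0
p=0, q=0, r=1: 0
p=0, q=1, r=0: 0
p=0, q=1, r=1: 1
p=1, q=0, r=0: 0
p=1, q=0, r=1: 0
p=1, q=1, r=0: 1
p=1, q=1, r=1: 1
Satisfying count = 3

3


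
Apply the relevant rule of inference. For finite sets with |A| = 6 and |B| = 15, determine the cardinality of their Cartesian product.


The Cartesian product A x B contains all ordered pairs (a, b).
|A x B| = |A| * |B| = 6 * 15 = 90

90


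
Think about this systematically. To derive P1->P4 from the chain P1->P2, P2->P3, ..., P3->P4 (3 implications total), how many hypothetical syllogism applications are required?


With 3 implications in a chain connecting 4 propositions:
P1->P2, P2->P3, ..., P3->P4
Steps needed = (number of implications) - 1 = 3 - 1 = 2

2


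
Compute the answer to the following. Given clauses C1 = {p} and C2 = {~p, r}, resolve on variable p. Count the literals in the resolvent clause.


Remove p from C1 and ~p from C2.
C1 remainder: {}
C2 remainder: {r}
Union (resolvent): {r}
Resolvent has 1 literal(s).

1


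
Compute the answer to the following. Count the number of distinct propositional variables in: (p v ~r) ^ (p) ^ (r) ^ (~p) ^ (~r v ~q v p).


Identify each variable that appears in the formula.
Variables found: p, q, r
Count = 3

3


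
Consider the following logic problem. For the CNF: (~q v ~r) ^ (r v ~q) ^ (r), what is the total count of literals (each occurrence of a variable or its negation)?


Counting literals in each clause:
Clause 1: 2 literal(s)
Clause 2: 2 literal(s)
Clause 3: 1 literal(s)
Total = 5

5


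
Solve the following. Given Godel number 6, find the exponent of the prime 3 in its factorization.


Factorize 6 by dividing by 3 repeatedly.
Division steps: 3 divides 6 exactly 1 time(s).
Exponent of 3 = 1

1


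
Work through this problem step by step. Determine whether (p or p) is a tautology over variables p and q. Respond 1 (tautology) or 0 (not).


Check all 4 assignments:
p=0, q=0: 0
p=0, q=1: 0
p=1, q=0: 1
p=1, q=1: 1
Satisfying count = 2/4.
Tautology iff count = 4: no.

0


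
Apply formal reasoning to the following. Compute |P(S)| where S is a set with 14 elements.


The power set of a set with n elements has 2^n elements.
|P(S)| = 2^14 = 16384

16384


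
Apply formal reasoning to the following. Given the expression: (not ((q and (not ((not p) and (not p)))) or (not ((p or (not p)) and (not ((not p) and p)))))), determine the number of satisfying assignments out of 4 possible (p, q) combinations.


Check all 4 assignments:
p=0, q=0: 1
p=0, q=1: 1
p=1, q=0: 1
p=1, q=1: 0
Count of True = 3

3


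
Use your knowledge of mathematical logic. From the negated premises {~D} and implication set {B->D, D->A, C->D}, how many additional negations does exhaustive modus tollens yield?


Initial negated facts: {~D}
Apply modus tollens to closure:
  ~D and B->D  =>  ~B
  ~D and C->D  =>  ~C
Final negated: {~B, ~C, ~D}
New negations: {~B, ~C}
Count = 2

2


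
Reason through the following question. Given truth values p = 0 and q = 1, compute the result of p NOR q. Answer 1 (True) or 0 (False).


p = 0, q = 1
Operation: p NOR q
Evaluate: 0 NOR 1 = 0

0


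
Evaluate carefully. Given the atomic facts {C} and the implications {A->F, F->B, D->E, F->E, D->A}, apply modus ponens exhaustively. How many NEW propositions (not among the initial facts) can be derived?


Initial facts: {C}
Apply modus ponens to closure:
  (no implication fires)
Final known: {C}
New propositions: {(none)}
Count = 0

0


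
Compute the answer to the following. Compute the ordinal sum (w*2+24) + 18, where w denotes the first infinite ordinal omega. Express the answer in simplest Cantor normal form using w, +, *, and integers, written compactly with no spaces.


Compute (w*2+24) + 18.
Ordinal + is associative but NOT commutative; for finite n>0, n + w = w but w + n stays w+n.
By associativity: (w*2+24) + 18 = w*2 + (24+18) = w*2+42.
Result = w*2+42

w*2+42


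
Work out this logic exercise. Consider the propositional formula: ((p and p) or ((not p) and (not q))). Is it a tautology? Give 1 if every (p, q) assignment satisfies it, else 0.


Check all 4 assignments:
p=0, q=0: 1
p=0, q=1: 0
p=1, q=0: 1
p=1, q=1: 1
Satisfying count = 3/4.
Tautology iff count = 4: no.

0


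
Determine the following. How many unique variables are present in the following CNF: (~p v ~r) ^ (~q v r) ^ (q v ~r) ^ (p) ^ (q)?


Identify each variable that appears in the formula.
Variables found: p, q, r
Count = 3

3


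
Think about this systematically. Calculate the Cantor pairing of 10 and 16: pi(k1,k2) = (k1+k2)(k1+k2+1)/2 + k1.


k1 + k2 = 26
(k1+k2)(k1+k2+1)/2 = 26 * 27 / 2 = 351
pi = 351 + 10 = 361

361


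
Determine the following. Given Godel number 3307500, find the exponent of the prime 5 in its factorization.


Factorize 3307500 by dividing by 5 repeatedly.
Division steps: 5 divides 3307500 exactly 4 time(s).
Exponent of 5 = 4

4


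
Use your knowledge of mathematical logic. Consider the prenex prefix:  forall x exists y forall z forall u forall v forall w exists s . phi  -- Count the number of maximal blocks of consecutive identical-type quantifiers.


Quantifier-type sequence: A E A A A A E  (A=forall, E=exists)
Group into maximal same-type runs:
  Ax1 | Ex1 | Ax4 | Ex1
Number of blocks = 4

4


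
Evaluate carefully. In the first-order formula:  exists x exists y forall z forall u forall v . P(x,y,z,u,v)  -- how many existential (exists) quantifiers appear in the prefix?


Quantifier prefix: exists x exists y forall z forall u forall v
Mark each quantifier type:
  E E U U U
Universal count = 3, Existential count = 2
Asked for existential (exists) quantifiers: 2

2


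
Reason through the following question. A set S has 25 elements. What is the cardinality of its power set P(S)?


The power set of a set with n elements has 2^n elements.
|P(S)| = 2^25 = 33554432

33554432


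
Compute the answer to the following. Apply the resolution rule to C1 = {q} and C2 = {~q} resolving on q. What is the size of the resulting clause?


Remove q from C1 and ~q from C2.
C1 remainder: {}
C2 remainder: {}
Union (resolvent): {} (empty clause)
Resolvent has 0 literal(s).

0


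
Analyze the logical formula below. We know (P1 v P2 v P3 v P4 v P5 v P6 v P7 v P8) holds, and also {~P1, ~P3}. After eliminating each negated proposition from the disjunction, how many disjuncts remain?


Original disjuncts (8): P1, P2, P3, P4, P5, P6, P7, P8
Negated (eliminate): ~P1, ~P3
Remaining disjuncts: P2, P4, P5, P6, P7, P8
Count = 8 - 2 = 6

6


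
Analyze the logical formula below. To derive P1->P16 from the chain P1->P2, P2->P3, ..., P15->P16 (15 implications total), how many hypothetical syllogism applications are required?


With 15 implications in a chain connecting 16 propositions:
P1->P2, P2->P3, ..., P15->P16
Steps needed = (number of implications) - 1 = 15 - 1 = 14

14


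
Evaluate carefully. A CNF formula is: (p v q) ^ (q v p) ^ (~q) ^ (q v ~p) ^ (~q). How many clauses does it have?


A CNF formula is a conjunction of clauses.
Clauses are separated by ^.
Counting the conjuncts: 5 clauses.

5


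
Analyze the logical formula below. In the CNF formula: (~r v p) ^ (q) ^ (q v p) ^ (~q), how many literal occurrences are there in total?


Counting literals in each clause:
Clause 1: 2 literal(s)
Clause 2: 1 literal(s)
Clause 3: 2 literal(s)
Clause 4: 1 literal(s)
Total = 6

6


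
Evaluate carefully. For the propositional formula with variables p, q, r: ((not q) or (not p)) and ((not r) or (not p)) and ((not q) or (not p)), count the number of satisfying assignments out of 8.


Evaluate all 8 assignments for p, q, r:
p=0, q=0, r=0: 1
p=0, q=0, r=1: 1
p=0, q=1, r=0: 1
p=0, q=1, r=1: 1
p=1, q=0, r=0: 1
p=1, q=0, r=1: 0
p=1, q=1, r=0: 0
p=1, q=1, r=1: 0
Satisfying count = 5

5


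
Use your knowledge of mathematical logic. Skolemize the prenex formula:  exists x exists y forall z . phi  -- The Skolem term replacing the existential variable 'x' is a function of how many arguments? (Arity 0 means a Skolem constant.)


Quantifier prefix: exists x exists y forall z
'x' is existentially quantified at position 1.
No universal quantifiers precede it.
Skolem function arity = 0 (a Skolem constant)

0


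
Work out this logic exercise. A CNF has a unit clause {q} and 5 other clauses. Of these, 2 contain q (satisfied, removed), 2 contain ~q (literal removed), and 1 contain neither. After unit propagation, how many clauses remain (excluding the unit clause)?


Satisfied (removed): 2
Shortened (remain): 2
Unchanged (remain): 1
Remaining = 2 + 1 = 3

3


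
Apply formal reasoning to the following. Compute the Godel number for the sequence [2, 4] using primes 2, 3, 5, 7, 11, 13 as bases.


Encode each element as an exponent of the corresponding prime:
  2^2 = 4
  3^4 = 81
Product = 4 * 81 = 324

324


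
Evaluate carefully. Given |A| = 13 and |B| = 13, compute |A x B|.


The Cartesian product A x B contains all ordered pairs (a, b).
|A x B| = |A| * |B| = 13 * 13 = 169

169


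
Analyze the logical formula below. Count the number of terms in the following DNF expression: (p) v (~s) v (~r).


A DNF formula is a disjunction of terms (conjunctions).
Terms are separated by v.
Counting the disjuncts: 3 terms.

3


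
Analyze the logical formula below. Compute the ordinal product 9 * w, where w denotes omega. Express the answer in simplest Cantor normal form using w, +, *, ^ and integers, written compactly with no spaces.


Compute 9 * w.
Ordinal * is associative and left-distributive over +, but NOT commutative; for finite n>1, n*w = w but w*n stays w*n.
For finite n>0, n * w = sup{n*k : k<w} = w. So 9 * w = w.
Result = w

w


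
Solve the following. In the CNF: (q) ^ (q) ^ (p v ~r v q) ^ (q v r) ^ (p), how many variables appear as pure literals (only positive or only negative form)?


Check each variable for pure literal status:
p: pure positive
q: pure positive
r: mixed (not pure)
Pure literal count = 2

2


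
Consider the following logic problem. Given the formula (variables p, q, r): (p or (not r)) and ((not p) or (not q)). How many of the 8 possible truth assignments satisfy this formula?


Evaluate all 8 assignments for p, q, r:
p=0, q=0, r=0: 1
p=0, q=0, r=1: 0
p=0, q=1, r=0: 1
p=0, q=1, r=1: 0
p=1, q=0, r=0: 1
p=1, q=0, r=1: 1
p=1, q=1, r=0: 0
p=1, q=1, r=1: 0
Satisfying count = 4

4


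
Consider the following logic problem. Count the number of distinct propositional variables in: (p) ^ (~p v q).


Identify each variable that appears in the formula.
Variables found: p, q
Count = 2

2


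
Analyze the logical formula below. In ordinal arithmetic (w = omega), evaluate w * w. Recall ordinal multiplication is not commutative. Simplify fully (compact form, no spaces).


Compute w * w.
Ordinal * is associative and left-distributive over +, but NOT commutative; for finite n>1, n*w = w but w*n stays w*n.
w * w = w^2 by definition.
Result = w^2

w^2


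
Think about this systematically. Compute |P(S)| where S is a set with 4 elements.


The power set of a set with n elements has 2^n elements.
|P(S)| = 2^4 = 16

16


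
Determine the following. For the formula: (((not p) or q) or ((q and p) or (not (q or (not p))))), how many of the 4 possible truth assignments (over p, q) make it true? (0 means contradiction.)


Check all 4 assignments:
p=0, q=0: 1
p=0, q=1: 1
p=1, q=0: 1
p=1, q=1: 1
Count of True = 4

4


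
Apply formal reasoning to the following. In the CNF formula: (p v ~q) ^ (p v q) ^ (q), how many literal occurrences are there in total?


Counting literals in each clause:
Clause 1: 2 literal(s)
Clause 2: 2 literal(s)
Clause 3: 1 literal(s)
Total = 5

5


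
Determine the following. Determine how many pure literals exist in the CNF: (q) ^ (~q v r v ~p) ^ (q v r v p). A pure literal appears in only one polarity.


Check each variable for pure literal status:
p: mixed (not pure)
q: mixed (not pure)
r: pure positive
Pure literal count = 1

1


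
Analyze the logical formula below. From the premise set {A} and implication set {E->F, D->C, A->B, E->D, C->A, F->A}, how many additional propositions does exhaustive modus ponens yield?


Initial facts: {A}
Apply modus ponens to closure:
  A and A->B  =>  B
Final known: {A, B}
New propositions: {B}
Count = 1

1


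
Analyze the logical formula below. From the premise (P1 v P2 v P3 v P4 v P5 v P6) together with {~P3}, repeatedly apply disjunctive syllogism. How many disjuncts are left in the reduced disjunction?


Original disjuncts (6): P1, P2, P3, P4, P5, P6
Negated (eliminate): ~P3
Remaining disjuncts: P1, P2, P4, P5, P6
Count = 6 - 1 = 5

5


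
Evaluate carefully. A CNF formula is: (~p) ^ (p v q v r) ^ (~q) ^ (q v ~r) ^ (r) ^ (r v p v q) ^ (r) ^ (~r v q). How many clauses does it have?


A CNF formula is a conjunction of clauses.
Clauses are separated by ^.
Counting the conjuncts: 8 clauses.

8


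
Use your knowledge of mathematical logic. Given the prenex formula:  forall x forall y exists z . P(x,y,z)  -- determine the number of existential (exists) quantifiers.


Quantifier prefix: forall x forall y exists z
Mark each quantifier type:
  U U E
Universal count = 2, Existential count = 1
Asked for existential (exists) quantifiers: 1

1


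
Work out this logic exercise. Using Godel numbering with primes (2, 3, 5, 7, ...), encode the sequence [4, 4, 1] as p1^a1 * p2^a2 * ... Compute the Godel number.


Encode each element as an exponent of the corresponding prime:
  2^4 = 16
  3^4 = 81
  5^1 = 5
Product = 16 * 81 * 5 = 6480

6480


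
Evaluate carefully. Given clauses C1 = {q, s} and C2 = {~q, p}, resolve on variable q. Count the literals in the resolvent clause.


Remove q from C1 and ~q from C2.
C1 remainder: {s}
C2 remainder: {p}
Union (resolvent): {p, s}
Resolvent has 2 literal(s).

2


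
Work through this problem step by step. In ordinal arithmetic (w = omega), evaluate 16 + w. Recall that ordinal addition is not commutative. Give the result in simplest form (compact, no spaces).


Compute 16 + w.
Ordinal + is associative but NOT commutative; for finite n>0, n + w = w but w + n stays w+n.
Any finite left addend is absorbed by w on the right: 16 + w = w.
Result = w

w


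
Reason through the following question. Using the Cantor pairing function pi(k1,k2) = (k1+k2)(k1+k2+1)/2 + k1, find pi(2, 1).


k1 + k2 = 3
(k1+k2)(k1+k2+1)/2 = 3 * 4 / 2 = 6
pi = 6 + 2 = 8

8


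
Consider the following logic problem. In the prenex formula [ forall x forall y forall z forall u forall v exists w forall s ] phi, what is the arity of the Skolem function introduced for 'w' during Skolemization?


Quantifier prefix: forall x forall y forall z forall u forall v exists w forall s
'w' is existentially quantified at position 6.
Universal variables preceding it: x, y, z, u, v
Skolem function arity = 5

5


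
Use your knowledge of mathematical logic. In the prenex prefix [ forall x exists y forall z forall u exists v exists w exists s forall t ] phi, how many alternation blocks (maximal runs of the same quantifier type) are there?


Quantifier-type sequence: A E A A E E E A  (A=forall, E=exists)
Group into maximal same-type runs:
  Ax1 | Ex1 | Ax2 | Ex3 | Ax1
Number of blocks = 5

5


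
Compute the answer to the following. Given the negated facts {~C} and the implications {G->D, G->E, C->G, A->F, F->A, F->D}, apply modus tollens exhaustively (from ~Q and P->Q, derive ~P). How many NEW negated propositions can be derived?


Initial negated facts: {~C}
Apply modus tollens to closure:
  (no implication fires)
Final negated: {~C}
New negations: {(none)}
Count = 0

0


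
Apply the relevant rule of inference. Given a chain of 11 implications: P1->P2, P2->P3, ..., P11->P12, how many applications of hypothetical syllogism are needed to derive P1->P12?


With 11 implications in a chain connecting 12 propositions:
P1->P2, P2->P3, ..., P11->P12
Steps needed = (number of implications) - 1 = 11 - 1 = 10

10


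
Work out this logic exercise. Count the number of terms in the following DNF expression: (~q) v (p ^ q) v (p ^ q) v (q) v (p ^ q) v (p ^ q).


A DNF formula is a disjunction of terms (conjunctions).
Terms are separated by v.
Counting the disjuncts: 6 terms.

6


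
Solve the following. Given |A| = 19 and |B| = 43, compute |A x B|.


The Cartesian product A x B contains all ordered pairs (a, b).
|A x B| = |A| * |B| = 19 * 43 = 817

817


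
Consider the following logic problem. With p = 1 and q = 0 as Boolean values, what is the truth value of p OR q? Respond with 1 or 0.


p = 1, q = 0
Operation: p OR q
Evaluate: 1 OR 0 = 1

1


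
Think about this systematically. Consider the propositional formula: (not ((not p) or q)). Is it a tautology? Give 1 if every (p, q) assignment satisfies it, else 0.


Check all 4 assignments:
p=0, q=0: 0
p=0, q=1: 0
p=1, q=0: 1
p=1, q=1: 0
Satisfying count = 1/4.
Tautology iff count = 4: no.

0


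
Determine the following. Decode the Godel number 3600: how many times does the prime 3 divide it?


Factorize 3600 by dividing by 3 repeatedly.
Division steps: 3 divides 3600 exactly 2 time(s).
Exponent of 3 = 2

2


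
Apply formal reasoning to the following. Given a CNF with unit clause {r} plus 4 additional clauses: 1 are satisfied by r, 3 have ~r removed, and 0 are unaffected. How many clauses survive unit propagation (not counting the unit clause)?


Satisfied (removed): 1
Shortened (remain): 3
Unchanged (remain): 0
Remaining = 3 + 0 = 3

3


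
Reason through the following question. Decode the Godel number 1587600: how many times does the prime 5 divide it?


Factorize 1587600 by dividing by 5 repeatedly.
Division steps: 5 divides 1587600 exactly 2 time(s).
Exponent of 5 = 2

2


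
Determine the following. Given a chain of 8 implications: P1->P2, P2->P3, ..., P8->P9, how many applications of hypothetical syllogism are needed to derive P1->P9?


With 8 implications in a chain connecting 9 propositions:
P1->P2, P2->P3, ..., P8->P9
Steps needed = (number of implications) - 1 = 8 - 1 = 7

7


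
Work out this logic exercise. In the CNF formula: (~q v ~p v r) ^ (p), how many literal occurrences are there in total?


Counting literals in each clause:
Clause 1: 3 literal(s)
Clause 2: 1 literal(s)
Total = 4

4


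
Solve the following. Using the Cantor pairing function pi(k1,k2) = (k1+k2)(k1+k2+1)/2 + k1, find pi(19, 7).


k1 + k2 = 26
(k1+k2)(k1+k2+1)/2 = 26 * 27 / 2 = 351
pi = 351 + 19 = 370

370


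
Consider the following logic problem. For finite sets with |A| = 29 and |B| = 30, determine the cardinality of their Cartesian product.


The Cartesian product A x B contains all ordered pairs (a, b).
|A x B| = |A| * |B| = 29 * 30 = 870

870


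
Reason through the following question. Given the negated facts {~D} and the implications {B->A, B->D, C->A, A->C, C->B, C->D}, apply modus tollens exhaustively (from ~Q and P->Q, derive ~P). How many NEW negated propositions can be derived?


Initial negated facts: {~D}
Apply modus tollens to closure:
  ~D and B->D  =>  ~B
  ~B and C->B  =>  ~C
  ~C and A->C  =>  ~A
Final negated: {~A, ~B, ~C, ~D}
New negations: {~A, ~B, ~C}
Count = 3

3


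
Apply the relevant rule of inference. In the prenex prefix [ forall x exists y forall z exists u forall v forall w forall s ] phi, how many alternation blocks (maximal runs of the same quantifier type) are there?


Quantifier-type sequence: A E A E A A A  (A=forall, E=exists)
Group into maximal same-type runs:
  Ax1 | Ex1 | Ax1 | Ex1 | Ax3
Number of blocks = 5

5


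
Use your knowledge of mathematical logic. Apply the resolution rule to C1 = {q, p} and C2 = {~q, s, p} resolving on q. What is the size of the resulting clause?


Remove q from C1 and ~q from C2.
C1 remainder: {p}
C2 remainder: {s, p}
Union (resolvent): {p, s}
Resolvent has 2 literal(s).

2


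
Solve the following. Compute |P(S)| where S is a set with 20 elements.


The power set of a set with n elements has 2^n elements.
|P(S)| = 2^20 = 1048576

1048576


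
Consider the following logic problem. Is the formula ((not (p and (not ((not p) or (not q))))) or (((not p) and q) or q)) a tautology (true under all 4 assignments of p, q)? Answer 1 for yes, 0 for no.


Check all 4 assignments:
p=0, q=0: 1
p=0, q=1: 1
p=1, q=0: 1
p=1, q=1: 1
Satisfying count = 4/4.
Tautology iff count = 4: yes.

1


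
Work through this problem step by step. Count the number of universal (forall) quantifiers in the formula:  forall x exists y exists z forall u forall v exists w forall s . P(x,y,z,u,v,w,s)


Quantifier prefix: forall x exists y exists z forall u forall v exists w forall s
Mark each quantifier type:
  U E E U U E U
Universal count = 4, Existential count = 3
Asked for universal (forall) quantifiers: 4

4


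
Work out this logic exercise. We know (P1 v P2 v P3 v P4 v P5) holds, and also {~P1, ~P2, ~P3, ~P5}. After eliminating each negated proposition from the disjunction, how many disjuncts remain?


Original disjuncts (5): P1, P2, P3, P4, P5
Negated (eliminate): ~P1, ~P2, ~P3, ~P5
Remaining disjuncts: P4
Count = 5 - 4 = 1

1


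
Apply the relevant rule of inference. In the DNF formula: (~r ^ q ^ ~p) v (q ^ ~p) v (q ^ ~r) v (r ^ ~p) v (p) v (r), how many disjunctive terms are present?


A DNF formula is a disjunction of terms (conjunctions).
Terms are separated by v.
Counting the disjuncts: 6 terms.

6


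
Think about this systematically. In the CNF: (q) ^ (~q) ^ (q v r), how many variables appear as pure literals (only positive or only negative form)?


Check each variable for pure literal status:
p: absent (not pure)
q: mixed (not pure)
r: pure positive
Pure literal count = 1

1


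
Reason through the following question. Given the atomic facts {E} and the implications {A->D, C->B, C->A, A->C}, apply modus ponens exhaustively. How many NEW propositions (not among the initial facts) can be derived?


Initial facts: {E}
Apply modus ponens to closure:
  (no implication fires)
Final known: {E}
New propositions: {(none)}
Count = 0

0


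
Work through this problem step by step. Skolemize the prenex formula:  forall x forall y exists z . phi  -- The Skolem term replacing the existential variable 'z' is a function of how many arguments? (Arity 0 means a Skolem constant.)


Quantifier prefix: forall x forall y exists z
'z' is existentially quantified at position 3.
Universal variables preceding it: x, y
Skolem function arity = 2

2


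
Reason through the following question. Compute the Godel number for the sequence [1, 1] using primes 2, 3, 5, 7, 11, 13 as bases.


Encode each element as an exponent of the corresponding prime:
  2^1 = 2
  3^1 = 3
Product = 2 * 3 = 6

6


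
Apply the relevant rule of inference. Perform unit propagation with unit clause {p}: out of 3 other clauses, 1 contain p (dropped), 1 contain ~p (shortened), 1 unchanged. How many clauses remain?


Satisfied (removed): 1
Shortened (remain): 1
Unchanged (remain): 1
Remaining = 1 + 1 = 2

2


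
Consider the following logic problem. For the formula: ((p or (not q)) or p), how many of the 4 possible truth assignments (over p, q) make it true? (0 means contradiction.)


Check all 4 assignments:
p=0, q=0: 1
p=0, q=1: 0
p=1, q=0: 1
p=1, q=1: 1
Count of True = 3

3


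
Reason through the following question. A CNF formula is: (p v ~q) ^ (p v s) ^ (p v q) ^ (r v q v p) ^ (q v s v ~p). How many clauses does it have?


A CNF formula is a conjunction of clauses.
Clauses are separated by ^.
Counting the conjuncts: 5 clauses.

5


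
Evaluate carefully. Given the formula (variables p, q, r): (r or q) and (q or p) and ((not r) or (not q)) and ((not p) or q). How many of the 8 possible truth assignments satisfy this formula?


Evaluate all 8 assignments for p, q, r:
p=0, q=0, r=0: 0
p=0, q=0, r=1: 0
p=0, q=1, r=0: 1
p=0, q=1, r=1: 0
p=1, q=0, r=0: 0
p=1, q=0, r=1: 0
p=1, q=1, r=0: 1
p=1, q=1, r=1: 0
Satisfying count = 2

2


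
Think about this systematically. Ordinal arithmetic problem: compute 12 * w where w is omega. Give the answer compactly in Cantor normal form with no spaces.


Compute 12 * w.
Ordinal * is associative and left-distributive over +, but NOT commutative; for finite n>1, n*w = w but w*n stays w*n.
For finite n>0, n * w = sup{n*k : k<w} = w. So 12 * w = w.
Result = w

w


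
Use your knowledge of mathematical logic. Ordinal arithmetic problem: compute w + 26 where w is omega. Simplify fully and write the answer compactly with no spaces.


Compute w + 26.
Ordinal + is associative but NOT commutative; for finite n>0, n + w = w but w + n stays w+n.
w + 26 is already in normal form (a successor ordinal beyond w).
Result = w+26

w+26


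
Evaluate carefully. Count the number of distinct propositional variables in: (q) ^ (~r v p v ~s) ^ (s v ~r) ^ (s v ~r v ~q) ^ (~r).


Identify each variable that appears in the formula.
Variables found: p, q, r, s
Count = 4

4


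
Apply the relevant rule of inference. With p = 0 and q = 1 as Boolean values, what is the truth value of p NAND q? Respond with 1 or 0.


p = 0, q = 1
Operation: p NAND q
Evaluate: 0 NAND 1 = 1

1


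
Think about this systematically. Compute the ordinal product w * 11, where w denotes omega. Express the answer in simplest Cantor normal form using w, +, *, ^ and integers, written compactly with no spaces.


Compute w * 11.
Ordinal * is associative and left-distributive over +, but NOT commutative; for finite n>1, n*w = w but w*n stays w*n.
w * 11 means 11 copies of w concatenated: w*11.
Result = w*11

w*11


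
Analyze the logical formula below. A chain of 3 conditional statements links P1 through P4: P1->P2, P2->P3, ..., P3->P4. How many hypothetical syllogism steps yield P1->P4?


With 3 implications in a chain connecting 4 propositions:
P1->P2, P2->P3, ..., P3->P4
Steps needed = (number of implications) - 1 = 3 - 1 = 2

2


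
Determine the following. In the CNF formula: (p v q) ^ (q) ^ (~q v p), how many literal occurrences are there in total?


Counting literals in each clause:
Clause 1: 2 literal(s)
Clause 2: 1 literal(s)
Clause 3: 2 literal(s)
Total = 5

5


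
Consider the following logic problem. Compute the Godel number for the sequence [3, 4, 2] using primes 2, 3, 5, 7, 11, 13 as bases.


Encode each element as an exponent of the corresponding prime:
  2^3 = 8
  3^4 = 81
  5^2 = 25
Product = 8 * 81 * 25 = 16200

16200


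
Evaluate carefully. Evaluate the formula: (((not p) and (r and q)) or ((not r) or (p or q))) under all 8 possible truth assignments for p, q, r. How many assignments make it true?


Check all 8 assignments:
p=0, q=0, r=0: 1
p=0, q=0, r=1: 0
p=0, q=1, r=0: 1
p=0, q=1, r=1: 1
p=1, q=0, r=0: 1
p=1, q=0, r=1: 1
p=1, q=1, r=0: 1
p=1, q=1, r=1: 1
Count of True = 7

7


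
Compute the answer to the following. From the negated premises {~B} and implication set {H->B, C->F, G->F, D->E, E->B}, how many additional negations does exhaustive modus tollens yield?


Initial negated facts: {~B}
Apply modus tollens to closure:
  ~B and H->B  =>  ~H
  ~B and E->B  =>  ~E
  ~E and D->E  =>  ~D
Final negated: {~B, ~D, ~E, ~H}
New negations: {~D, ~E, ~H}
Count = 3

3


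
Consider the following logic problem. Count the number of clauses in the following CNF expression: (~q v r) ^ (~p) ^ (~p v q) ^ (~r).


A CNF formula is a conjunction of clauses.
Clauses are separated by ^.
Counting the conjuncts: 4 clauses.

4


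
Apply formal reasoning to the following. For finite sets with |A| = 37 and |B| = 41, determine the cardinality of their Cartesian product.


The Cartesian product A x B contains all ordered pairs (a, b).
|A x B| = |A| * |B| = 37 * 41 = 1517

1517


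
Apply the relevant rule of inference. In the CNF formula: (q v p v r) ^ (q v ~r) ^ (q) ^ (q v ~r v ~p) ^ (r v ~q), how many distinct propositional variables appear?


Identify each variable that appears in the formula.
Variables found: p, q, r
Count = 3

3


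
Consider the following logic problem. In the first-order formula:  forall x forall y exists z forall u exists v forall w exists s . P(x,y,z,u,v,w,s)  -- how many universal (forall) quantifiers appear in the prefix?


Quantifier prefix: forall x forall y exists z forall u exists v forall w exists s
Mark each quantifier type:
  U U E U E U E
Universal count = 4, Existential count = 3
Asked for universal (forall) quantifiers: 4

4


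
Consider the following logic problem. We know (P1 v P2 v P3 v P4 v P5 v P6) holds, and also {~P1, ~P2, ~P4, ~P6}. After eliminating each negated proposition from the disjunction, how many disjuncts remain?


Original disjuncts (6): P1, P2, P3, P4, P5, P6
Negated (eliminate): ~P1, ~P2, ~P4, ~P6
Remaining disjuncts: P3, P5
Count = 6 - 4 = 2

2


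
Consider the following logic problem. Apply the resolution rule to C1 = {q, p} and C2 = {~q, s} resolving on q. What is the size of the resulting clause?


Remove q from C1 and ~q from C2.
C1 remainder: {p}
C2 remainder: {s}
Union (resolvent): {p, s}
Resolvent has 2 literal(s).

2


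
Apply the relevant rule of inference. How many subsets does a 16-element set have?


The power set of a set with n elements has 2^n elements.
|P(S)| = 2^16 = 65536

65536


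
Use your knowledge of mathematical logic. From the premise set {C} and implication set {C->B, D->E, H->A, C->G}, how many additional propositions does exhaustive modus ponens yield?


Initial facts: {C}
Apply modus ponens to closure:
  C and C->B  =>  B
  C and C->G  =>  G
Final known: {B, C, G}
New propositions: {B, G}
Count = 2

2


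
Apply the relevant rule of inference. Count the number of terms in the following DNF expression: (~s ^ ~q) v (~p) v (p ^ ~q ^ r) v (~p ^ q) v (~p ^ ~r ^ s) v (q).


A DNF formula is a disjunction of terms (conjunctions).
Terms are separated by v.
Counting the disjuncts: 6 terms.

6


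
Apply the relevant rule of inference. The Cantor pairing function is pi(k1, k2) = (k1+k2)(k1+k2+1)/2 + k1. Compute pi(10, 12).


k1 + k2 = 22
(k1+k2)(k1+k2+1)/2 = 22 * 23 / 2 = 253
pi = 253 + 10 = 263

263


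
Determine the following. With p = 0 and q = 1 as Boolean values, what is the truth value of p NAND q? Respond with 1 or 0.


p = 0, q = 1
Operation: p NAND q
Evaluate: 0 NAND 1 = 1

1


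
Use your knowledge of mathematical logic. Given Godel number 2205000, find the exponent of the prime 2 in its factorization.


Factorize 2205000 by dividing by 2 repeatedly.
Division steps: 2 divides 2205000 exactly 3 time(s).
Exponent of 2 = 3

3


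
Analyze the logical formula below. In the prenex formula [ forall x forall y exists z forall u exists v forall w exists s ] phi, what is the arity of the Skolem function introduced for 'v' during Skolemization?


Quantifier prefix: forall x forall y exists z forall u exists v forall w exists s
'v' is existentially quantified at position 5.
Universal variables preceding it: x, y, u
Skolem function arity = 3

3


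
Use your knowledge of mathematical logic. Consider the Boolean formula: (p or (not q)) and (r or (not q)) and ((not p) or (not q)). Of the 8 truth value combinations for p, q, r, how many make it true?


Evaluate all 8 assignments for p, q, r:
p=0, q=0, r=0: 1
p=0, q=0, r=1: 1
p=0, q=1, r=0: 0
p=0, q=1, r=1: 0
p=1, q=0, r=0: 1
p=1, q=0, r=1: 1
p=1, q=1, r=0: 0
p=1, q=1, r=1: 0
Satisfying count = 4

4


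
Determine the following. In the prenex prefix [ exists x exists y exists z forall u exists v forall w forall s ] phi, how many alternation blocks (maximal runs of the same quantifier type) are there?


Quantifier-type sequence: E E E A E A A  (A=forall, E=exists)
Group into maximal same-type runs:
  Ex3 | Ax1 | Ex1 | Ax2
Number of blocks = 4

4


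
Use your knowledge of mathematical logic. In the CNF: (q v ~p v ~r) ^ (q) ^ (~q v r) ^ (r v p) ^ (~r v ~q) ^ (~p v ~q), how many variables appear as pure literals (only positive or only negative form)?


Check each variable for pure literal status:
p: mixed (not pure)
q: mixed (not pure)
r: mixed (not pure)
Pure literal count = 0

0


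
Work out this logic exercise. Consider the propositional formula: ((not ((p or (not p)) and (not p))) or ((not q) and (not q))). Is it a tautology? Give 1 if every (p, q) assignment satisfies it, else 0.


Check all 4 assignments:
p=0, q=0: 1
p=0, q=1: 0
p=1, q=0: 1
p=1, q=1: 1
Satisfying count = 3/4.
Tautology iff count = 4: no.

0


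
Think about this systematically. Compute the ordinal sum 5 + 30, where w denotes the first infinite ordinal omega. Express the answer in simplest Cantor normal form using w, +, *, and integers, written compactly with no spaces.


Compute 5 + 30.
Ordinal + is associative but NOT commutative; for finite n>0, n + w = w but w + n stays w+n.
Both operands finite; ordinal + agrees with natural +: 5 + 30 = 35.
Result = 35

35


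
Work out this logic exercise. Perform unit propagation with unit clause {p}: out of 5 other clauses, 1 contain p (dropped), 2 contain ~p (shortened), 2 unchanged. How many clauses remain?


Satisfied (removed): 1
Shortened (remain): 2
Unchanged (remain): 2
Remaining = 2 + 2 = 4

4


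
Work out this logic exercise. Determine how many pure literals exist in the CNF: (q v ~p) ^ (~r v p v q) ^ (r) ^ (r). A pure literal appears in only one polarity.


Check each variable for pure literal status:
p: mixed (not pure)
q: pure positive
r: mixed (not pure)
Pure literal count = 1

1


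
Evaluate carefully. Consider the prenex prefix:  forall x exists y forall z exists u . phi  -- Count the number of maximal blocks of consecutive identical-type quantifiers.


Quantifier-type sequence: A E A E  (A=forall, E=exists)
Group into maximal same-type runs:
  Ax1 | Ex1 | Ax1 | Ex1
Number of blocks = 4

4


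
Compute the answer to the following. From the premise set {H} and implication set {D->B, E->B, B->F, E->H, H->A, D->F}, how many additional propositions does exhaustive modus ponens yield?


Initial facts: {H}
Apply modus ponens to closure:
  H and H->A  =>  A
Final known: {A, H}
New propositions: {A}
Count = 1

1


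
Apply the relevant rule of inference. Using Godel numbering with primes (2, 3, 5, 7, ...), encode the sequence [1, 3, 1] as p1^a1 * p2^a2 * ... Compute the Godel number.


Encode each element as an exponent of the corresponding prime:
  2^1 = 2
  3^3 = 27
  5^1 = 5
Product = 2 * 27 * 5 = 270

270


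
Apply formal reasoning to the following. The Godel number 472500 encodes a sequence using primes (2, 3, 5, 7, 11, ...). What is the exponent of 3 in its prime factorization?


Factorize 472500 by dividing by 3 repeatedly.
Division steps: 3 divides 472500 exactly 3 time(s).
Exponent of 3 = 3

3


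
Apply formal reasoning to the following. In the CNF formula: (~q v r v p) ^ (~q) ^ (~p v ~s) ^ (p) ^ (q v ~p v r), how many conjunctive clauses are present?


A CNF formula is a conjunction of clauses.
Clauses are separated by ^.
Counting the conjuncts: 5 clauses.

5


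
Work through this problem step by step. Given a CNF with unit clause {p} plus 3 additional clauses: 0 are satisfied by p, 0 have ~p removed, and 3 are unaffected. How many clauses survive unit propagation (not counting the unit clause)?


Satisfied (removed): 0
Shortened (remain): 0
Unchanged (remain): 3
Remaining = 0 + 3 = 3

3


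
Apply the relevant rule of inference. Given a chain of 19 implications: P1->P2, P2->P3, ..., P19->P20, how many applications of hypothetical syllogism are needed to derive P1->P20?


With 19 implications in a chain connecting 20 propositions:
P1->P2, P2->P3, ..., P19->P20
Steps needed = (number of implications) - 1 = 19 - 1 = 18

18
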